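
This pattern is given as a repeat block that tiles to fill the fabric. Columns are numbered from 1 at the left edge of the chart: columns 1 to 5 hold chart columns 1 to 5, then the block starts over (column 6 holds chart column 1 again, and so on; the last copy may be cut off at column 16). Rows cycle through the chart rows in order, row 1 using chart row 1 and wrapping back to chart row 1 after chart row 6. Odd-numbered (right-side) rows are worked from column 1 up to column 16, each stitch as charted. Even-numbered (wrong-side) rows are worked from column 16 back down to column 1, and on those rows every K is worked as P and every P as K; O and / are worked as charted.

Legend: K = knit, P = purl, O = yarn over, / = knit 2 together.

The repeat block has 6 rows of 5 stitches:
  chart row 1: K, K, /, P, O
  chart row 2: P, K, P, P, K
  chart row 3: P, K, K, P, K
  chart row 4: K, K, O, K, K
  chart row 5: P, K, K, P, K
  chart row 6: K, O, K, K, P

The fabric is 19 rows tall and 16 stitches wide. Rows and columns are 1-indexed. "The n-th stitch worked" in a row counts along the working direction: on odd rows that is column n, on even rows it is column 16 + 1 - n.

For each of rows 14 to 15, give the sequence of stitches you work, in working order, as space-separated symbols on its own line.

Row 14: chart row 2, WS - tiled (columns 1-16): P K P P K P K P P K P K P P K P; work from column 16 back to 1 with K<->P swapped.
Row 15: chart row 3, RS - tile across columns 1-16 and work as-is.

Result:
K P K K P K P K K P K P K K P K
P K K P K P K K P K P K K P K P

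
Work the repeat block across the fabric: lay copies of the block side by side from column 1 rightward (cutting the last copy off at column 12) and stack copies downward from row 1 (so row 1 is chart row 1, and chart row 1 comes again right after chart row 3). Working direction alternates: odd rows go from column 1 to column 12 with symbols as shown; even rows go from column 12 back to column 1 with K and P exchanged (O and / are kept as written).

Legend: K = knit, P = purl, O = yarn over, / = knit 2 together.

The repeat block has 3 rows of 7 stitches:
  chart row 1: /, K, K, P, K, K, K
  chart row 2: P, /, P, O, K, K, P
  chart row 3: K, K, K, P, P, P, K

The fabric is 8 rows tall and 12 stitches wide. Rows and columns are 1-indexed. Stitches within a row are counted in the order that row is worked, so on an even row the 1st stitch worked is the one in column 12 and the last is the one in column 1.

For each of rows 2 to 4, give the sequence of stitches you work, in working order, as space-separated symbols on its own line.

Row 2: chart row 2, WS - tiled (columns 1-12): P / P O K K P P / P O K; work from column 12 back to 1 with K<->P swapped.
Row 3: chart row 3, RS - tile across columns 1-12 and work as-is.
Row 4: chart row 1, WS - tiled (columns 1-12): / K K P K K K / K K P K; work from column 12 back to 1 with K<->P swapped.

Result:
P O K / K K P P O K / K
K K K P P P K K K K P P
P K P P / P P P K P P /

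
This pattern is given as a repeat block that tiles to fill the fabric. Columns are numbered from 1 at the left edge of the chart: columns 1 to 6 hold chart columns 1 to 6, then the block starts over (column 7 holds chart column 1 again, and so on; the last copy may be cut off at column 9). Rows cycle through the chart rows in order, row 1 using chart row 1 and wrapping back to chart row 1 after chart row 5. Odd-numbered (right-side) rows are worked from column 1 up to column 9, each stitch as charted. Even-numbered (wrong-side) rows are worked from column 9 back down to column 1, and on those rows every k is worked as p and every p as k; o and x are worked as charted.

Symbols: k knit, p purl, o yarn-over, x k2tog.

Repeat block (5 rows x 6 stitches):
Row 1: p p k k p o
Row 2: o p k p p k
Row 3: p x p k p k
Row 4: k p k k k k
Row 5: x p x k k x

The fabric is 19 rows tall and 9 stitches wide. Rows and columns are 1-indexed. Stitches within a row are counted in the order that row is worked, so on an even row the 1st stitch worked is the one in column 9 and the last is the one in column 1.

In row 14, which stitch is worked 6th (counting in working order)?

Row 14 uses chart row ((14-1) mod 5)+1 = 4. Row 14 is even, so WS.
Chart row 4 tiled across columns 1-9: k p k k k k k p k
Wrong side: read the tiled row from column 9 down to 1 and exchange k with p (leave o, x).
Row 14 as worked: p k p p p p p k p
Stitch 6 in working order -> p

Result:
p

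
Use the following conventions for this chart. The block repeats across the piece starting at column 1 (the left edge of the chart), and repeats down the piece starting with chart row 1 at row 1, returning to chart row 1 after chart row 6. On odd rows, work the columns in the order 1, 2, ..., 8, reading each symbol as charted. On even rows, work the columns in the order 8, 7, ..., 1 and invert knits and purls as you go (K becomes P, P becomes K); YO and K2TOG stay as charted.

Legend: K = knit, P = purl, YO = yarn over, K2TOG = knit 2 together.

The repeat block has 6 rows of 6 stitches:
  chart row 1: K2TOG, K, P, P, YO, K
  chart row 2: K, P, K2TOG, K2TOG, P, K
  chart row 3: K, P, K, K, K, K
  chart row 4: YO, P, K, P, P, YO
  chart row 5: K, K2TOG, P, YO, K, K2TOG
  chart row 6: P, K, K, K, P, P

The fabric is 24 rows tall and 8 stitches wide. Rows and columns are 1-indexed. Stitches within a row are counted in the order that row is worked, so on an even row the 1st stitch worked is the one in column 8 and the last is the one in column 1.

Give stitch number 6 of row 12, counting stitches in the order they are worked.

Row 12 uses chart row ((12-1) mod 6)+1 = 6. Row 12 is even, so WS.
Chart row 6 tiled across columns 1-8: P K K K P P P K
Wrong side: read the tiled row from column 8 down to 1 and exchange K with P (leave YO, K2TOG).
Row 12 as worked: P K K K P P P K
Counting 6 along the worked row gives P.

Result:
P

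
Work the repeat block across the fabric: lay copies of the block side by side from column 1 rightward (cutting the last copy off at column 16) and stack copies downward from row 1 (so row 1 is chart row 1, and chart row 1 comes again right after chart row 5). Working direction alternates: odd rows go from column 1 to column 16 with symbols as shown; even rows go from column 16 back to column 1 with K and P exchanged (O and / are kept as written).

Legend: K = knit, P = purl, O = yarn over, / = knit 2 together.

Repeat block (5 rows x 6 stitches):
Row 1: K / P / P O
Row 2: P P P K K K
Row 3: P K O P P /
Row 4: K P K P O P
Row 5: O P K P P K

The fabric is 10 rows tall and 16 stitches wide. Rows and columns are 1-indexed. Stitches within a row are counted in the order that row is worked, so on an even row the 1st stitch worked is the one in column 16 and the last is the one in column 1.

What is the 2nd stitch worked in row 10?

For row 10: chart row = ((10-1) mod 5) + 1 = 5; this is a WS (even) row.
Chart row 5 tiled across columns 1-16: O P K P P K O P K P P K O P K P
Wrong side: read the tiled row from column 16 down to 1 and exchange K with P (leave O, /).
Row 10 as worked: K P K O P K K P K O P K K P K O
Counting 2 along the worked row gives P.

Result:
P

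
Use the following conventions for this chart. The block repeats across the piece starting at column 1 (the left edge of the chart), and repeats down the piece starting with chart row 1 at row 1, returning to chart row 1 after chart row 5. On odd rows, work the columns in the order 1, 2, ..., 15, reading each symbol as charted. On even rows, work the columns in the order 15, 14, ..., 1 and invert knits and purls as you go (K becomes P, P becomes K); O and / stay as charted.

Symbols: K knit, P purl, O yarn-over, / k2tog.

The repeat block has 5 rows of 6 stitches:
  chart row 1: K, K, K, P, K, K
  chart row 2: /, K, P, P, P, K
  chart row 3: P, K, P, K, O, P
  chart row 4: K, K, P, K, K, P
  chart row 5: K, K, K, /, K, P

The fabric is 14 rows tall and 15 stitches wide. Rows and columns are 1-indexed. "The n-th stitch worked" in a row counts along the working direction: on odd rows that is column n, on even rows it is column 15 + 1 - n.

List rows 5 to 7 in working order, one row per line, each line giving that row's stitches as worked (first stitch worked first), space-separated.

Rows as worked:
K K K / K P K K K / K P K K K
P P P P P K P P P P P K P P P
/ K P P P K / K P P P K / K P

Derivation:
Row 5: chart row 5, RS - tile across columns 1-15 and work as-is.
Row 6: chart row 1, WS - tiled (columns 1-15): K K K P K K K K K P K K K K K; work from column 15 back to 1 with K<->P swapped.
Row 7: chart row 2, RS - tile across columns 1-15 and work as-is.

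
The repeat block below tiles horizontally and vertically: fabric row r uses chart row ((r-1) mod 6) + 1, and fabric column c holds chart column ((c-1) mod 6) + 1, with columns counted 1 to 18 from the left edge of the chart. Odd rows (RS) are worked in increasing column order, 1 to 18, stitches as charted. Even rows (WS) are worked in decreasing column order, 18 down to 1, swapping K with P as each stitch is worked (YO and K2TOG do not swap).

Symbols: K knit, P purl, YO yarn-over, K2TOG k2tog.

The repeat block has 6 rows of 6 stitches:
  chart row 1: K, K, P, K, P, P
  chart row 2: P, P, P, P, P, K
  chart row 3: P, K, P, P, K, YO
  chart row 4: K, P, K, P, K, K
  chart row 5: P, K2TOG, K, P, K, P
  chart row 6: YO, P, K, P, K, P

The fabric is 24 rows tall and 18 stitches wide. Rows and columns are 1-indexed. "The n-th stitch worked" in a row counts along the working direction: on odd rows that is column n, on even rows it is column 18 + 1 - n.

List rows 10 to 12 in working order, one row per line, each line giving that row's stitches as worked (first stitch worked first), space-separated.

== ROWS AS WORKED ==
P P K P K P P P K P K P P P K P K P
P K2TOG K P K P P K2TOG K P K P P K2TOG K P K P
K P K P K YO K P K P K YO K P K P K YO

Derivation:
Row 10: chart row 4, WS - tiled (columns 1-18): K P K P K K K P K P K K K P K P K K; work from column 18 back to 1 with K<->P swapped.
Row 11: chart row 5, RS - tile across columns 1-18 and work as-is.
Row 12: chart row 6, WS - tiled (columns 1-18): YO P K P K P YO P K P K P YO P K P K P; work from column 18 back to 1 with K<->P swapped.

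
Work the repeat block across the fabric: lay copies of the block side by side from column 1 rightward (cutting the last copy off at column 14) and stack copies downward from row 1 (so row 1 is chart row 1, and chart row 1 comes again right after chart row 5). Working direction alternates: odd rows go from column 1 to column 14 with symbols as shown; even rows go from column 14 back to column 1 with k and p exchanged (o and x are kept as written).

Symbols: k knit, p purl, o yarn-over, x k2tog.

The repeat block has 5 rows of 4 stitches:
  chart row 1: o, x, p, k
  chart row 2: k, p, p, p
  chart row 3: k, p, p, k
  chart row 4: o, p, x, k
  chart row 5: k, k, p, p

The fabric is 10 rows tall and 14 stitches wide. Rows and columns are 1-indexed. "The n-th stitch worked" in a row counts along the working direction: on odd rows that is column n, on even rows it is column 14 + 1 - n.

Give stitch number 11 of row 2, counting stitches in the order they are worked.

Stitch:
k

Derivation:
Row 2: (2-1) mod 5 = 1, so use chart row 2. Even row -> WS.
Chart row 2 tiled across columns 1-14: k p p p k p p p k p p p k p
WS row: flip the tiled sequence (start at column 14) and apply k<->p; o and x stay.
Row 2 as worked: k p k k k p k k k p k k k p
The 11th stitch worked is k.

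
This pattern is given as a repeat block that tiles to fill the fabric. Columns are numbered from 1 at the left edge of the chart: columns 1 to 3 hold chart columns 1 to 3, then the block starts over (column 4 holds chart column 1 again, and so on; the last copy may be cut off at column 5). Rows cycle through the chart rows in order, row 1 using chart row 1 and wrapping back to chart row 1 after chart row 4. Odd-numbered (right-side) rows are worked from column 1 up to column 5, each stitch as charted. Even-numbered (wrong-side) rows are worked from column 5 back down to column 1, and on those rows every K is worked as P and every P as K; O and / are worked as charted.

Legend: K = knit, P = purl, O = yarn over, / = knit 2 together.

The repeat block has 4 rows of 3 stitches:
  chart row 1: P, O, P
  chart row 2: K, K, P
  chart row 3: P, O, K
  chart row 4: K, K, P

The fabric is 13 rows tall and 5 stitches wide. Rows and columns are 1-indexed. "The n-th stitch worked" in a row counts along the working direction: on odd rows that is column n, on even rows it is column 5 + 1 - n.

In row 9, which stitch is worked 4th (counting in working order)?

Stitch:
P

Derivation:
For row 9: chart row = ((9-1) mod 4) + 1 = 1; this is a RS (odd) row.
Chart row 1 tiled across columns 1-5: P O P P O
RS row: no reversal, no swap; stitch n worked = column n.
Counting 4 along the worked row gives P.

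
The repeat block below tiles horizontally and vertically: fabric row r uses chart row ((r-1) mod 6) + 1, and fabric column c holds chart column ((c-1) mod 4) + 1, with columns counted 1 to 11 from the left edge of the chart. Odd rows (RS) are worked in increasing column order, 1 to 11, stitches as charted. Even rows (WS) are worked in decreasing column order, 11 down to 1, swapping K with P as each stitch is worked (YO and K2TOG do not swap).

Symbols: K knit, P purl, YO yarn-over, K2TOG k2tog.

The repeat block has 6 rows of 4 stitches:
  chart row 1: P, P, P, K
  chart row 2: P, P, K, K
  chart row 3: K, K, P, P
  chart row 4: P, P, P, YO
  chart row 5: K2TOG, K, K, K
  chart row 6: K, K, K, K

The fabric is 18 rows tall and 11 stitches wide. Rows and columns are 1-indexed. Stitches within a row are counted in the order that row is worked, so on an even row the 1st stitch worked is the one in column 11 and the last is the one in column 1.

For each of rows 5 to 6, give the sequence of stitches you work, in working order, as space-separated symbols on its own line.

== ROWS AS WORKED ==
K2TOG K K K K2TOG K K K K2TOG K K
P P P P P P P P P P P

Derivation:
Row 5: chart row 5, RS - tile across columns 1-11 and work as-is.
Row 6: chart row 6, WS - tiled (columns 1-11): K K K K K K K K K K K; work from column 11 back to 1 with K<->P swapped.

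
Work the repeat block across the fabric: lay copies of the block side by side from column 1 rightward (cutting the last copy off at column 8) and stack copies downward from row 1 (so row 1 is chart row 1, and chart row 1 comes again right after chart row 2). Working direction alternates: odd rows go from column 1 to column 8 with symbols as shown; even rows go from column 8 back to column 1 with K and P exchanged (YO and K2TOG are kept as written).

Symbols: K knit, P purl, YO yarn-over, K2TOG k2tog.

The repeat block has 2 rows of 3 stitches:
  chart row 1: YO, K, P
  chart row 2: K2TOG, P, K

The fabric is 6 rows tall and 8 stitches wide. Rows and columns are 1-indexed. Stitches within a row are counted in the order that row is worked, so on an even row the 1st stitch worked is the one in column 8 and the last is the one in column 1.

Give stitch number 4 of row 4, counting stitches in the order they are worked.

Row 4: (4-1) mod 2 = 1, so use chart row 2. Even row -> WS.
Chart row 2 tiled across columns 1-8: K2TOG P K K2TOG P K K2TOG P
Wrong side: read the tiled row from column 8 down to 1 and exchange K with P (leave YO, K2TOG).
Row 4 as worked: K K2TOG P K K2TOG P K K2TOG
Stitch 4 in working order -> K

== STITCH ==
K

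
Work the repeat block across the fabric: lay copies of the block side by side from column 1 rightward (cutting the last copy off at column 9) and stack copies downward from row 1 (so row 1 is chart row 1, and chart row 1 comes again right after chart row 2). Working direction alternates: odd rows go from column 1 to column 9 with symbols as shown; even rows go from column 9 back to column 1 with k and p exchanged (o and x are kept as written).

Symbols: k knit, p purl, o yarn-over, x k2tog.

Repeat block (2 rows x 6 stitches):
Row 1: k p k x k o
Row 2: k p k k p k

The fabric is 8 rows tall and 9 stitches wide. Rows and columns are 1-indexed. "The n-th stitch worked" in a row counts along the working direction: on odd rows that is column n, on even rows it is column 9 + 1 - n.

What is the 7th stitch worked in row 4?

Row 4 uses chart row ((4-1) mod 2)+1 = 2. Row 4 is even, so WS.
Chart row 2 tiled across columns 1-9: k p k k p k k p k
WS: work from column 9 back to column 1 (reverse the tiled row), swapping k<->p (o and x unchanged).
Row 4 as worked: p k p p k p p k p
Stitch 7 in working order -> p

Stitch:
p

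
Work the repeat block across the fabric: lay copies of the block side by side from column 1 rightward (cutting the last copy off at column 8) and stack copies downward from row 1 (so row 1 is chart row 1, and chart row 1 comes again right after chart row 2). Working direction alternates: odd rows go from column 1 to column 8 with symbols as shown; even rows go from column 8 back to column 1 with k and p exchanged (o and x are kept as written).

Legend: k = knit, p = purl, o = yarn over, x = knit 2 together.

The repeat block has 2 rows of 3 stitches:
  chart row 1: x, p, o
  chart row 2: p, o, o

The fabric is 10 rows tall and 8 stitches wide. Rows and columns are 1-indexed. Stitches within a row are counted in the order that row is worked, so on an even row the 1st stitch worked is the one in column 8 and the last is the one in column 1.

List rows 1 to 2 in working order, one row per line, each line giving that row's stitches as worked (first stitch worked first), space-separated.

Row 1: chart row 1, RS - tile across columns 1-8 and work as-is.
Row 2: chart row 2, WS - tiled (columns 1-8): p o o p o o p o; work from column 8 back to 1 with k<->p swapped.

Result:
x p o x p o x p
o k o o k o o k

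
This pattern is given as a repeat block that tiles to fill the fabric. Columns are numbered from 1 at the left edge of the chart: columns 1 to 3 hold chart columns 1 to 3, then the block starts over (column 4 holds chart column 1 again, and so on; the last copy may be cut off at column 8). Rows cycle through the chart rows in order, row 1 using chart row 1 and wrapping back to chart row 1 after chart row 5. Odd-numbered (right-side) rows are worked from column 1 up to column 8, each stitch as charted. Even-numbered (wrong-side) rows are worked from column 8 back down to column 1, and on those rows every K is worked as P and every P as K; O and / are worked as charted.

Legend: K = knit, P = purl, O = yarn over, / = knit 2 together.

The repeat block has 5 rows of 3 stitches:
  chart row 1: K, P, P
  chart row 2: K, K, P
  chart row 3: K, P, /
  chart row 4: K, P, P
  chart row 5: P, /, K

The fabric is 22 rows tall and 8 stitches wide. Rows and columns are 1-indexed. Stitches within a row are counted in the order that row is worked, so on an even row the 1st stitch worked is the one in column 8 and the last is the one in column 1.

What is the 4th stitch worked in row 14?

== STITCH ==
K

Derivation:
Row 14: (14-1) mod 5 = 3, so use chart row 4. Even row -> WS.
Chart row 4 tiled across columns 1-8: K P P K P P K P
WS row: flip the tiled sequence (start at column 8) and apply K<->P; O and / stay.
Row 14 as worked: K P K K P K K P
The 4th stitch worked is K.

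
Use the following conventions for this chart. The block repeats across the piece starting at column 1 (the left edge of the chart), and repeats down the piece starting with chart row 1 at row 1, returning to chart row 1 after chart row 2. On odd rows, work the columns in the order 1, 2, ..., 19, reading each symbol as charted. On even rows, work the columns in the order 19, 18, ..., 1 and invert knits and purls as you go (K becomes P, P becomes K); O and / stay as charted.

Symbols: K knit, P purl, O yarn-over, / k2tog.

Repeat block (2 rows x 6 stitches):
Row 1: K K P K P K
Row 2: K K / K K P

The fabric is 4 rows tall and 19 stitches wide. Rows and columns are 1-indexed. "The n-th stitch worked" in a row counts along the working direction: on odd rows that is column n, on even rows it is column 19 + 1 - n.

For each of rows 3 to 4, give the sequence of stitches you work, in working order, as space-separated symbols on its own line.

Result:
K K P K P K K K P K P K K K P K P K K
P K P P / P P K P P / P P K P P / P P

Derivation:
Row 3: chart row 1, RS - tile across columns 1-19 and work as-is.
Row 4: chart row 2, WS - tiled (columns 1-19): K K / K K P K K / K K P K K / K K P K; work from column 19 back to 1 with K<->P swapped.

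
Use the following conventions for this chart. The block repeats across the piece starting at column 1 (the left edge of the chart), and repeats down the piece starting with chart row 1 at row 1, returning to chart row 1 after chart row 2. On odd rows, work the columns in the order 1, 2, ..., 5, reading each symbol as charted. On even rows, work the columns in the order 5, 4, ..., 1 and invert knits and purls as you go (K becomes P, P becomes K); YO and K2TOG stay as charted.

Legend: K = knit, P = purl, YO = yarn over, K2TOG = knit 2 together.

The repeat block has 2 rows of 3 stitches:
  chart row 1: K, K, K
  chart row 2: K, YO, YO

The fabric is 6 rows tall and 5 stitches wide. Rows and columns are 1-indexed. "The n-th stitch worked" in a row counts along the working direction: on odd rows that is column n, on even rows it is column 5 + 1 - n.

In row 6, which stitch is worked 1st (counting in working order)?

Row 6 uses chart row ((6-1) mod 2)+1 = 2. Row 6 is even, so WS.
Chart row 2 tiled across columns 1-5: K YO YO K YO
WS row: flip the tiled sequence (start at column 5) and apply K<->P; YO and K2TOG stay.
Row 6 as worked: YO P YO YO P
Counting 1 along the worked row gives YO.

Stitch:
YO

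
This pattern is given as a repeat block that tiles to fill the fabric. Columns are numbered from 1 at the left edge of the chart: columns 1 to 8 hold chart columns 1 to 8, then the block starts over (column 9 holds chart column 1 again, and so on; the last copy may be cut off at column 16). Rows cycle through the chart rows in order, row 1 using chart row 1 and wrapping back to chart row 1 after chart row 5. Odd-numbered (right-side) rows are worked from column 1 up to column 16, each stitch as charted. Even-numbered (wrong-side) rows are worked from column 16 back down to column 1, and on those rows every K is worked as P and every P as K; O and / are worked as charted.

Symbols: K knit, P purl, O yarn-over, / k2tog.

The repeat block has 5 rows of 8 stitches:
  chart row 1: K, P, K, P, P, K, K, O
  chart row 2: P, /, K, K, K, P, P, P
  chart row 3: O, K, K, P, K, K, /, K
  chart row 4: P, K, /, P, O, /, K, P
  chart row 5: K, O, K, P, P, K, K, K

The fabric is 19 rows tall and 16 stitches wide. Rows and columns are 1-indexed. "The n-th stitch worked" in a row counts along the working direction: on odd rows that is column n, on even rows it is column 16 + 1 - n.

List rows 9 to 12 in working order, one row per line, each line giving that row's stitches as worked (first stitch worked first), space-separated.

== ROWS AS WORKED ==
P K / P O / K P P K / P O / K P
P P P K K P O P P P P K K P O P
K P K P P K K O K P K P P K K O
K K K P P P / K K K K P P P / K

Derivation:
Row 9: chart row 4, RS - tile across columns 1-16 and work as-is.
Row 10: chart row 5, WS - tiled (columns 1-16): K O K P P K K K K O K P P K K K; work from column 16 back to 1 with K<->P swapped.
Row 11: chart row 1, RS - tile across columns 1-16 and work as-is.
Row 12: chart row 2, WS - tiled (columns 1-16): P / K K K P P P P / K K K P P P; work from column 16 back to 1 with K<->P swapped.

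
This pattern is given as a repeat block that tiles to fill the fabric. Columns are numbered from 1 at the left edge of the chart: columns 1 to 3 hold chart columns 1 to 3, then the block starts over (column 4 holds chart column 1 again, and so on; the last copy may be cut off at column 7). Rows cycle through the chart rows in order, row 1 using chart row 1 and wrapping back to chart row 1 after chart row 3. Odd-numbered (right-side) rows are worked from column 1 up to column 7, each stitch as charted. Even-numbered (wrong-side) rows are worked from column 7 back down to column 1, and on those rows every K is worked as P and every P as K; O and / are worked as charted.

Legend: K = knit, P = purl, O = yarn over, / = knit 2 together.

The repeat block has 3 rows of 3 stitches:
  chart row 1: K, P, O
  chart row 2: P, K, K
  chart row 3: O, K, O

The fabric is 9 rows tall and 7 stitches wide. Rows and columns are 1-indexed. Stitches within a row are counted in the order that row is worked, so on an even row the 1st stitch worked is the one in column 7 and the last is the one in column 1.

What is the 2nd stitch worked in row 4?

For row 4: chart row = ((4-1) mod 3) + 1 = 1; this is a WS (even) row.
Chart row 1 tiled across columns 1-7: K P O K P O K
WS row: flip the tiled sequence (start at column 7) and apply K<->P; O and / stay.
Row 4 as worked: P O K P O K P
The 2nd stitch worked is O.

Stitch:
O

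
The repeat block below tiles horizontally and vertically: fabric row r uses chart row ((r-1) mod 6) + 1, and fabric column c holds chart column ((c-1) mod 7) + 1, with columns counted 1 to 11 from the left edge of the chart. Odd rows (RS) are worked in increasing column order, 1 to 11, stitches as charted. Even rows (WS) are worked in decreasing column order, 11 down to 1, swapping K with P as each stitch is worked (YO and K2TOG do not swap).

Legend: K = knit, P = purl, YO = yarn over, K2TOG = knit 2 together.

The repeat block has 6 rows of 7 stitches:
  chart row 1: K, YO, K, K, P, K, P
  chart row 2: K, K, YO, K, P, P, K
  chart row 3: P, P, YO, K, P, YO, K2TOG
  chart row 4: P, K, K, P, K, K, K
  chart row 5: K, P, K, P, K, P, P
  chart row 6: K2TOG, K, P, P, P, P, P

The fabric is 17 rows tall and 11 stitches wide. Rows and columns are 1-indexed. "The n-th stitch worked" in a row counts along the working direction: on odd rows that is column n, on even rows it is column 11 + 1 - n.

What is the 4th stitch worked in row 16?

For row 16: chart row = ((16-1) mod 6) + 1 = 4; this is a WS (even) row.
Chart row 4 tiled across columns 1-11: P K K P K K K P K K P
WS row: flip the tiled sequence (start at column 11) and apply K<->P; YO and K2TOG stay.
Row 16 as worked: K P P K P P P K P P K
Counting 4 along the worked row gives K.

== STITCH ==
K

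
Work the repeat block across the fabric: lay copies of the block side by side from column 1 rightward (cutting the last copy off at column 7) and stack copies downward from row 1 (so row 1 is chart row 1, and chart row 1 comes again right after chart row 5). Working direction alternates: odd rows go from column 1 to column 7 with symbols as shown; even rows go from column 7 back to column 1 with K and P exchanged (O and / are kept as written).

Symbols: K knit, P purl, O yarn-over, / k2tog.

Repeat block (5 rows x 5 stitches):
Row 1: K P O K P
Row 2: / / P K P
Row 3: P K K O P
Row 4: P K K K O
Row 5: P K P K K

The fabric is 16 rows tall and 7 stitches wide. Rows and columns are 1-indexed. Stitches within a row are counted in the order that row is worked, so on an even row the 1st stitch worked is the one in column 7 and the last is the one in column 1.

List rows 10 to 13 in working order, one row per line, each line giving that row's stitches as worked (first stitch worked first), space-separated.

Rows as worked:
P K P P K P K
K P O K P K P
/ / K P K / /
P K K O P P K

Derivation:
Row 10: chart row 5, WS - tiled (columns 1-7): P K P K K P K; work from column 7 back to 1 with K<->P swapped.
Row 11: chart row 1, RS - tile across columns 1-7 and work as-is.
Row 12: chart row 2, WS - tiled (columns 1-7): / / P K P / /; work from column 7 back to 1 with K<->P swapped.
Row 13: chart row 3, RS - tile across columns 1-7 and work as-is.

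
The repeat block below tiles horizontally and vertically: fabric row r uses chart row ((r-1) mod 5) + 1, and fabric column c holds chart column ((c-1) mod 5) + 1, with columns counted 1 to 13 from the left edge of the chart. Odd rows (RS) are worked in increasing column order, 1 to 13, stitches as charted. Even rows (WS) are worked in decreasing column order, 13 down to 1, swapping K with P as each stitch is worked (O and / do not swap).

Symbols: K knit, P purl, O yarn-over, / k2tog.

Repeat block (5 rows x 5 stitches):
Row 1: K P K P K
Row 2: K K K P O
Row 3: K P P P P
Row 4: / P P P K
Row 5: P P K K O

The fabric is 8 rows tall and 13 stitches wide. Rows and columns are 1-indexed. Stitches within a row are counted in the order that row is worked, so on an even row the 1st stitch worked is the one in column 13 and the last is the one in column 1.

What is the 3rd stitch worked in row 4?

Result:
/

Derivation:
Row 4 uses chart row ((4-1) mod 5)+1 = 4. Row 4 is even, so WS.
Chart row 4 tiled across columns 1-13: / P P P K / P P P K / P P
WS: work from column 13 back to column 1 (reverse the tiled row), swapping K<->P (O and / unchanged).
Row 4 as worked: K K / P K K K / P K K K /
Stitch 3 in working order -> /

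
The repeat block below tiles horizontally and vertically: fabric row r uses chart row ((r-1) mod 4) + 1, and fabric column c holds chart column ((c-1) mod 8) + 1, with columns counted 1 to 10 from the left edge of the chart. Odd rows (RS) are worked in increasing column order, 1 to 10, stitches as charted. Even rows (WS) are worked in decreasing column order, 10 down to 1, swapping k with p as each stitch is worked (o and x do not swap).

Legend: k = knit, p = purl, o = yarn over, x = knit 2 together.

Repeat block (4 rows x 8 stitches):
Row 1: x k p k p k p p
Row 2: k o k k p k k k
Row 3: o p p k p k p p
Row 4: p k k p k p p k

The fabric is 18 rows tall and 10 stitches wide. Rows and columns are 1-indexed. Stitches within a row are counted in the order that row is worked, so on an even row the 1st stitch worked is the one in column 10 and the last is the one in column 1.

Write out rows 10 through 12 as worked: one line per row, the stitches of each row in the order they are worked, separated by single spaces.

Row 10: chart row 2, WS - tiled (columns 1-10): k o k k p k k k k o; work from column 10 back to 1 with k<->p swapped.
Row 11: chart row 3, RS - tile across columns 1-10 and work as-is.
Row 12: chart row 4, WS - tiled (columns 1-10): p k k p k p p k p k; work from column 10 back to 1 with k<->p swapped.

Rows as worked:
o p p p p k p p o p
o p p k p k p p o p
p k p k k p k p p k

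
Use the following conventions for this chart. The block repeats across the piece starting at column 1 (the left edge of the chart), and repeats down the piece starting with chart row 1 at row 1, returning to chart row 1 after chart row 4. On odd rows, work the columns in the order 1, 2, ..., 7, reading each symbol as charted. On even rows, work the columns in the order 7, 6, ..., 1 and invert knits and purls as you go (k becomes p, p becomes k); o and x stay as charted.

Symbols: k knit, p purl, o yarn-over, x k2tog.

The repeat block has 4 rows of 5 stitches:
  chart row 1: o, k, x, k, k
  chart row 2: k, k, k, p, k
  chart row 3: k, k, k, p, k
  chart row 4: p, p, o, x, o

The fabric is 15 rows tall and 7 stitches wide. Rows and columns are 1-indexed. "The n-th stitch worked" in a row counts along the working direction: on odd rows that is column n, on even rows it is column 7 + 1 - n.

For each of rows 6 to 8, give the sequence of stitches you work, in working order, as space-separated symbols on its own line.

Result:
p p p k p p p
k k k p k k k
k k o x o k k

Derivation:
Row 6: chart row 2, WS - tiled (columns 1-7): k k k p k k k; work from column 7 back to 1 with k<->p swapped.
Row 7: chart row 3, RS - tile across columns 1-7 and work as-is.
Row 8: chart row 4, WS - tiled (columns 1-7): p p o x o p p; work from column 7 back to 1 with k<->p swapped.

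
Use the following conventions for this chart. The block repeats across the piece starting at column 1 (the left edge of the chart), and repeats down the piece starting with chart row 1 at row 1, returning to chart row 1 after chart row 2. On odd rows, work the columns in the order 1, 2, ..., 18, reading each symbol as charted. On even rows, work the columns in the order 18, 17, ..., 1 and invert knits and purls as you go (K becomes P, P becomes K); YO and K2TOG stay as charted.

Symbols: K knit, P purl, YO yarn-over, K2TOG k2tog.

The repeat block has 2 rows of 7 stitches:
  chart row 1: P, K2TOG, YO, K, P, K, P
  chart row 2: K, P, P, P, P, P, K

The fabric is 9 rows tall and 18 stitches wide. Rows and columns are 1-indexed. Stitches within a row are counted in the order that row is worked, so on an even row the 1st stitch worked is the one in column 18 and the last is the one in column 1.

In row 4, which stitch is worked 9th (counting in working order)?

Row 4 uses chart row ((4-1) mod 2)+1 = 2. Row 4 is even, so WS.
Chart row 2 tiled across columns 1-18: K P P P P P K K P P P P P K K P P P
WS row: flip the tiled sequence (start at column 18) and apply K<->P; YO and K2TOG stay.
Row 4 as worked: K K K P P K K K K K P P K K K K K P
Counting 9 along the worked row gives K.

Result:
K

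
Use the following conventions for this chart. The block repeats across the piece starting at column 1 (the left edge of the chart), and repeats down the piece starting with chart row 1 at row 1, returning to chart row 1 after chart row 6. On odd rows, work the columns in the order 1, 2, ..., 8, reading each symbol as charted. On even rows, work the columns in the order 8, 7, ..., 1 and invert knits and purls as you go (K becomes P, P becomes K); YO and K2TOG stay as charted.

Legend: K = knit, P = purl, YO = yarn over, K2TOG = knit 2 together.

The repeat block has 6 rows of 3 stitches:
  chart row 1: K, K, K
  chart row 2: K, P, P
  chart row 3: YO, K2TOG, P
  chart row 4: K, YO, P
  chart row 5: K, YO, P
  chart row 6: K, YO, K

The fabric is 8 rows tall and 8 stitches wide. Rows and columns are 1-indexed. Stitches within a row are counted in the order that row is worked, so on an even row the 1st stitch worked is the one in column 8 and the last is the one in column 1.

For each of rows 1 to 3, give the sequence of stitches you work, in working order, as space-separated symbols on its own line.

Row 1: chart row 1, RS - tile across columns 1-8 and work as-is.
Row 2: chart row 2, WS - tiled (columns 1-8): K P P K P P K P; work from column 8 back to 1 with K<->P swapped.
Row 3: chart row 3, RS - tile across columns 1-8 and work as-is.

Rows as worked:
K K K K K K K K
K P K K P K K P
YO K2TOG P YO K2TOG P YO K2TOG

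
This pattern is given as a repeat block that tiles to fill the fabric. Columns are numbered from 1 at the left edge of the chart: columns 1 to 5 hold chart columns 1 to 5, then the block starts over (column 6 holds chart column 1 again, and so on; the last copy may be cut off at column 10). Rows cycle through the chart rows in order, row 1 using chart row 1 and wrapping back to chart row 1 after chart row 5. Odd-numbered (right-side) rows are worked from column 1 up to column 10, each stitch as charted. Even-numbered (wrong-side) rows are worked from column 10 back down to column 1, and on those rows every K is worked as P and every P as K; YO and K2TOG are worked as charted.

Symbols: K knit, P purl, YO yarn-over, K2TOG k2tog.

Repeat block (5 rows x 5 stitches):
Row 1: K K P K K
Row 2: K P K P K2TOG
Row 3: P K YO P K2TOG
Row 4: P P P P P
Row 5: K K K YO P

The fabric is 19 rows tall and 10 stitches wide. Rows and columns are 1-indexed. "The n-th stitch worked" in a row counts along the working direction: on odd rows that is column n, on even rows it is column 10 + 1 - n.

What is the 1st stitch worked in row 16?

== STITCH ==
P

Derivation:
Row 16 uses chart row ((16-1) mod 5)+1 = 1. Row 16 is even, so WS.
Chart row 1 tiled across columns 1-10: K K P K K K K P K K
WS: work from column 10 back to column 1 (reverse the tiled row), swapping K<->P (YO and K2TOG unchanged).
Row 16 as worked: P P K P P P P K P P
Counting 1 along the worked row gives P.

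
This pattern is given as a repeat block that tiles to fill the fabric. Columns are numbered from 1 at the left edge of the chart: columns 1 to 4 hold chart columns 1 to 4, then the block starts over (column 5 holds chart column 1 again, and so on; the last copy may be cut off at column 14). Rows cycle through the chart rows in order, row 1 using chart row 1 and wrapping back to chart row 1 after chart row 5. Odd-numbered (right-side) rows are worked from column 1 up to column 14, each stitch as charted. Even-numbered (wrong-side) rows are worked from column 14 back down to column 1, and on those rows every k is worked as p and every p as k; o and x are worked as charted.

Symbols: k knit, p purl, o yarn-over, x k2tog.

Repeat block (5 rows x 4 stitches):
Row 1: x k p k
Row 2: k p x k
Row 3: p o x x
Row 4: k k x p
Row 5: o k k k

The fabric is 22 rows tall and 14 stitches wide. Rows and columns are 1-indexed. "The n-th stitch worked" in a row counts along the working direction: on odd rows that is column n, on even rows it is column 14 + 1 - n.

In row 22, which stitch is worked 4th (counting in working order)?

Row 22: (22-1) mod 5 = 1, so use chart row 2. Even row -> WS.
Chart row 2 tiled across columns 1-14: k p x k k p x k k p x k k p
Wrong side: read the tiled row from column 14 down to 1 and exchange k with p (leave o, x).
Row 22 as worked: k p p x k p p x k p p x k p
The 4th stitch worked is x.

== STITCH ==
x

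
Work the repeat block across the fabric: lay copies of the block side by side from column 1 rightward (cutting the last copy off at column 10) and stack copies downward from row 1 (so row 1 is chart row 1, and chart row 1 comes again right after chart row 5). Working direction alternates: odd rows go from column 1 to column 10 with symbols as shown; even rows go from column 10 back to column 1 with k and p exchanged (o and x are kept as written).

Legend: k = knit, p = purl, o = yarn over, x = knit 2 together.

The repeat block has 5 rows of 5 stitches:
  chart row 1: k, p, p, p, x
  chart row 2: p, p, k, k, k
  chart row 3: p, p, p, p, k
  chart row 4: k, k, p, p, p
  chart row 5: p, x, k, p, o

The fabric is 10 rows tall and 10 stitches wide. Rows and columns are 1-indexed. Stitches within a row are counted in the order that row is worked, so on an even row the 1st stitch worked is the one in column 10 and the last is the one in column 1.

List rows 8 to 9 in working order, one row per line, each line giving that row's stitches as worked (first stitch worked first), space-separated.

== ROWS AS WORKED ==
p k k k k p k k k k
k k p p p k k p p p

Derivation:
Row 8: chart row 3, WS - tiled (columns 1-10): p p p p k p p p p k; work from column 10 back to 1 with k<->p swapped.
Row 9: chart row 4, RS - tile across columns 1-10 and work as-is.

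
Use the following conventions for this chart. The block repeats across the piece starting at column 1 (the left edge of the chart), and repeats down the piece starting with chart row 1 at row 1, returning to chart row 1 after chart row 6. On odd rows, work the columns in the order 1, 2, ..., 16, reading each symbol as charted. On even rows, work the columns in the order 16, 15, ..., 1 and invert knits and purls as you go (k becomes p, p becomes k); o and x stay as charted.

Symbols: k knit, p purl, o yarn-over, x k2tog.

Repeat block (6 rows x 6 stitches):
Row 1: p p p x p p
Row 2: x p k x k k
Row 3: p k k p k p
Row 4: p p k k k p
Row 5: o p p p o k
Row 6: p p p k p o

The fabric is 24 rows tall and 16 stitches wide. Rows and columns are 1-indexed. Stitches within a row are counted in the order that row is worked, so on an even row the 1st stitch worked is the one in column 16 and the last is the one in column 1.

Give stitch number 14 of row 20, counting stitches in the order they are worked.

For row 20: chart row = ((20-1) mod 6) + 1 = 2; this is a WS (even) row.
Chart row 2 tiled across columns 1-16: x p k x k k x p k x k k x p k x
Wrong side: read the tiled row from column 16 down to 1 and exchange k with p (leave o, x).
Row 20 as worked: x p k x p p x p k x p p x p k x
Counting 14 along the worked row gives p.

== STITCH ==
p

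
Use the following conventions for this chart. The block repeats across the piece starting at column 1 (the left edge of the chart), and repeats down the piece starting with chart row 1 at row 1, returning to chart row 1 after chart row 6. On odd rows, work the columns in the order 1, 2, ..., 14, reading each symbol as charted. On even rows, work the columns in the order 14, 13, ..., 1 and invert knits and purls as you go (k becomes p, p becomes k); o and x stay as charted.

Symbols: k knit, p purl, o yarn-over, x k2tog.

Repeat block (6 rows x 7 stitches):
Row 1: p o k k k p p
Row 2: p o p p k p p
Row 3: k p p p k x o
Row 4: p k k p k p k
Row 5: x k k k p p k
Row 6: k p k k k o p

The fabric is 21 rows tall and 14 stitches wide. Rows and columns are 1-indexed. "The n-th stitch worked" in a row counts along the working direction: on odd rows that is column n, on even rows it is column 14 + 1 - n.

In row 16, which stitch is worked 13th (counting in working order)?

Stitch:
p

Derivation:
Row 16 uses chart row ((16-1) mod 6)+1 = 4. Row 16 is even, so WS.
Chart row 4 tiled across columns 1-14: p k k p k p k p k k p k p k
Wrong side: read the tiled row from column 14 down to 1 and exchange k with p (leave o, x).
Row 16 as worked: p k p k p p k p k p k p p k
The 13th stitch worked is p.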